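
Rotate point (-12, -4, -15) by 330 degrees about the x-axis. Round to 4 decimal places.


x' = -12
y' = -4*cos(330) - -15*sin(330) = -10.9641
z' = -4*sin(330) + -15*cos(330) = -10.9904

(-12, -10.9641, -10.9904)


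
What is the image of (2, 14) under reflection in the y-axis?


Reflection across y-axis: (x, y) -> (-x, y)
(2, 14) -> (-2, 14)

(-2, 14)


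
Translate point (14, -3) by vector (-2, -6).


Translation: (x+dx, y+dy) = (14+-2, -3+-6) = (12, -9)

(12, -9)


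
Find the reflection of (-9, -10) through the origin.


Reflection through origin: (x, y) -> (-x, -y)
(-9, -10) -> (9, 10)

(9, 10)


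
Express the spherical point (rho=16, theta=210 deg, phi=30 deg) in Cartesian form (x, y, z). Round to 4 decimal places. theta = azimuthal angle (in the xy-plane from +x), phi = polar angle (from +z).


x = 16 * sin(30) * cos(210) = -6.9282
y = 16 * sin(30) * sin(210) = -4
z = 16 * cos(30) = 13.8564

(-6.9282, -4, 13.8564)


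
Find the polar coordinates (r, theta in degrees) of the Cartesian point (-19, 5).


r = sqrt((-19)^2 + 5^2) = 19.6469
theta = atan2(5, -19) = 165.2564 degrees

r = 19.6469, theta = 165.2564 degrees


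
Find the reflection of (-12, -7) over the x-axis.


Reflection across x-axis: (x, y) -> (x, -y)
(-12, -7) -> (-12, 7)

(-12, 7)


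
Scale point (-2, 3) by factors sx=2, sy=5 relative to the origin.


Scaling: (x*sx, y*sy) = (-2*2, 3*5) = (-4, 15)

(-4, 15)


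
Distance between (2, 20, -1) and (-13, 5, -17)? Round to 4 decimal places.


d = sqrt((-13-2)^2 + (5-20)^2 + (-17--1)^2) = 26.5707

26.5707


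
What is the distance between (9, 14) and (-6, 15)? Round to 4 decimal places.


d = sqrt((-6-9)^2 + (15-14)^2) = 15.0333

15.0333


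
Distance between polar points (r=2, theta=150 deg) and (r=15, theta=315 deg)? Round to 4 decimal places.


d = sqrt(r1^2 + r2^2 - 2*r1*r2*cos(t2-t1))
d = sqrt(2^2 + 15^2 - 2*2*15*cos(315-150)) = 16.9398

16.9398


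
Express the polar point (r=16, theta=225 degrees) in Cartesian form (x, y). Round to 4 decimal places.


x = 16 * cos(225) = -11.3137
y = 16 * sin(225) = -11.3137

(-11.3137, -11.3137)


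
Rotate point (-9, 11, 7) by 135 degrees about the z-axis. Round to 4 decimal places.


x' = -9*cos(135) - 11*sin(135) = -1.4142
y' = -9*sin(135) + 11*cos(135) = -14.1421
z' = 7

(-1.4142, -14.1421, 7)


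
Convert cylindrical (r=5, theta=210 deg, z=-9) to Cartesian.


x = 5 * cos(210) = -4.3301
y = 5 * sin(210) = -2.5
z = -9

(-4.3301, -2.5, -9)


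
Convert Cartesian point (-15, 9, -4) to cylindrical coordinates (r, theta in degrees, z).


r = sqrt((-15)^2 + 9^2) = 17.4929
theta = atan2(9, -15) = 149.0362 deg
z = -4

r = 17.4929, theta = 149.0362 deg, z = -4


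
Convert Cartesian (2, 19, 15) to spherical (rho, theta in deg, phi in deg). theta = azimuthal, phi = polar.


rho = sqrt(2^2 + 19^2 + 15^2) = 24.2899
theta = atan2(19, 2) = 83.991 deg
phi = acos(15/24.2899) = 51.8633 deg

rho = 24.2899, theta = 83.991 deg, phi = 51.8633 deg


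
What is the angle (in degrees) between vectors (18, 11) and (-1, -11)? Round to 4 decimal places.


dot = 18*-1 + 11*-11 = -139
|u| = 21.095, |v| = 11.0454
cos(angle) = -0.5966
angle = 126.624 degrees

126.624 degrees


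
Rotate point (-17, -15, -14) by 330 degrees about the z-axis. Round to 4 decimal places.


x' = -17*cos(330) - -15*sin(330) = -22.2224
y' = -17*sin(330) + -15*cos(330) = -4.4904
z' = -14

(-22.2224, -4.4904, -14)


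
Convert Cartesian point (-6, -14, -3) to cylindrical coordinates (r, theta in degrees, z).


r = sqrt((-6)^2 + (-14)^2) = 15.2315
theta = atan2(-14, -6) = 246.8014 deg
z = -3

r = 15.2315, theta = 246.8014 deg, z = -3


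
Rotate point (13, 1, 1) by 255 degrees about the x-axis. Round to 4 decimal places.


x' = 13
y' = 1*cos(255) - 1*sin(255) = 0.7071
z' = 1*sin(255) + 1*cos(255) = -1.2247

(13, 0.7071, -1.2247)


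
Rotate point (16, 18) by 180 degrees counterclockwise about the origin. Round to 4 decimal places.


x' = 16*cos(180) - 18*sin(180) = -16
y' = 16*sin(180) + 18*cos(180) = -18

(-16, -18)


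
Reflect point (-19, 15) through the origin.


Reflection through origin: (x, y) -> (-x, -y)
(-19, 15) -> (19, -15)

(19, -15)


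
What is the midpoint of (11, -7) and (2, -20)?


Midpoint = ((11+2)/2, (-7+-20)/2) = (6.5, -13.5)

(6.5, -13.5)


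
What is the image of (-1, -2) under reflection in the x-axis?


Reflection across x-axis: (x, y) -> (x, -y)
(-1, -2) -> (-1, 2)

(-1, 2)


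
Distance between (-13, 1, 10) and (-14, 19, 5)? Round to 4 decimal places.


d = sqrt((-14--13)^2 + (19-1)^2 + (5-10)^2) = 18.7083

18.7083


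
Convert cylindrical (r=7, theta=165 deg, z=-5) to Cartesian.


x = 7 * cos(165) = -6.7615
y = 7 * sin(165) = 1.8117
z = -5

(-6.7615, 1.8117, -5)


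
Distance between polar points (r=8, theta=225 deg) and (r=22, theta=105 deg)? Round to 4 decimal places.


d = sqrt(r1^2 + r2^2 - 2*r1*r2*cos(t2-t1))
d = sqrt(8^2 + 22^2 - 2*8*22*cos(105-225)) = 26.9072

26.9072


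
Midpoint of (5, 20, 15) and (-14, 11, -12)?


Midpoint = ((5+-14)/2, (20+11)/2, (15+-12)/2) = (-4.5, 15.5, 1.5)

(-4.5, 15.5, 1.5)


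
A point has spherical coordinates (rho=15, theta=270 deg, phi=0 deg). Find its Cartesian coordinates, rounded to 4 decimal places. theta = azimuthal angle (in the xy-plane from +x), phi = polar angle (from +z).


x = 15 * sin(0) * cos(270) = 0
y = 15 * sin(0) * sin(270) = 0
z = 15 * cos(0) = 15

(0, 0, 15)


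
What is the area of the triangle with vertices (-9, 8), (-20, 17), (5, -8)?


Area = |x1(y2-y3) + x2(y3-y1) + x3(y1-y2)| / 2
= |-9*(17--8) + -20*(-8-8) + 5*(8-17)| / 2
= 25

25


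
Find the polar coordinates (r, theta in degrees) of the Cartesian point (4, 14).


r = sqrt(4^2 + 14^2) = 14.5602
theta = atan2(14, 4) = 74.0546 degrees

r = 14.5602, theta = 74.0546 degrees


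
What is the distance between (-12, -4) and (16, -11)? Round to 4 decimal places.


d = sqrt((16--12)^2 + (-11--4)^2) = 28.8617

28.8617


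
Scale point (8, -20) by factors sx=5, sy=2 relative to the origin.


Scaling: (x*sx, y*sy) = (8*5, -20*2) = (40, -40)

(40, -40)


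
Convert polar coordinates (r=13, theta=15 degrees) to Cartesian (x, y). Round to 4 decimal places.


x = 13 * cos(15) = 12.557
y = 13 * sin(15) = 3.3646

(12.557, 3.3646)


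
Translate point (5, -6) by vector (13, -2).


Translation: (x+dx, y+dy) = (5+13, -6+-2) = (18, -8)

(18, -8)


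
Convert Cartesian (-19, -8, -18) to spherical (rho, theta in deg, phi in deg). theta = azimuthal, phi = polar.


rho = sqrt((-19)^2 + (-8)^2 + (-18)^2) = 27.3679
theta = atan2(-8, -19) = 202.8337 deg
phi = acos(-18/27.3679) = 131.1251 deg

rho = 27.3679, theta = 202.8337 deg, phi = 131.1251 deg


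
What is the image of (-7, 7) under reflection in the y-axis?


Reflection across y-axis: (x, y) -> (-x, y)
(-7, 7) -> (7, 7)

(7, 7)


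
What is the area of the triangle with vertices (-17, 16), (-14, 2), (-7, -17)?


Area = |x1(y2-y3) + x2(y3-y1) + x3(y1-y2)| / 2
= |-17*(2--17) + -14*(-17-16) + -7*(16-2)| / 2
= 20.5

20.5


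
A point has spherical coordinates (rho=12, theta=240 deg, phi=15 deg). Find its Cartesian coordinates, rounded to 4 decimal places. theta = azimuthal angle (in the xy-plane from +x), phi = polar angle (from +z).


x = 12 * sin(15) * cos(240) = -1.5529
y = 12 * sin(15) * sin(240) = -2.6897
z = 12 * cos(15) = 11.5911

(-1.5529, -2.6897, 11.5911)


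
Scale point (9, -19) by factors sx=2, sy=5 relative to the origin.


Scaling: (x*sx, y*sy) = (9*2, -19*5) = (18, -95)

(18, -95)


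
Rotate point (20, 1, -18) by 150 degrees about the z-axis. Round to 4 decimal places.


x' = 20*cos(150) - 1*sin(150) = -17.8205
y' = 20*sin(150) + 1*cos(150) = 9.134
z' = -18

(-17.8205, 9.134, -18)


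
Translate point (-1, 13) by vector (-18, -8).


Translation: (x+dx, y+dy) = (-1+-18, 13+-8) = (-19, 5)

(-19, 5)


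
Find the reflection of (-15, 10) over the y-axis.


Reflection across y-axis: (x, y) -> (-x, y)
(-15, 10) -> (15, 10)

(15, 10)


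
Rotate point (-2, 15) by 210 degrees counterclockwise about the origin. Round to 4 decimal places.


x' = -2*cos(210) - 15*sin(210) = 9.2321
y' = -2*sin(210) + 15*cos(210) = -11.9904

(9.2321, -11.9904)


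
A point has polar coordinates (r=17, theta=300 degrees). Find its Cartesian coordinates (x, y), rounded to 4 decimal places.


x = 17 * cos(300) = 8.5
y = 17 * sin(300) = -14.7224

(8.5, -14.7224)


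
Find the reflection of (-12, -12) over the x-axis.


Reflection across x-axis: (x, y) -> (x, -y)
(-12, -12) -> (-12, 12)

(-12, 12)


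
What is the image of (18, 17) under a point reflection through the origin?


Reflection through origin: (x, y) -> (-x, -y)
(18, 17) -> (-18, -17)

(-18, -17)


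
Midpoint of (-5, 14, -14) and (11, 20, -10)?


Midpoint = ((-5+11)/2, (14+20)/2, (-14+-10)/2) = (3, 17, -12)

(3, 17, -12)


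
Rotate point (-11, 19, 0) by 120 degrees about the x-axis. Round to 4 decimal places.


x' = -11
y' = 19*cos(120) - 0*sin(120) = -9.5
z' = 19*sin(120) + 0*cos(120) = 16.4545

(-11, -9.5, 16.4545)


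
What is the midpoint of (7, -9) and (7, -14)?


Midpoint = ((7+7)/2, (-9+-14)/2) = (7, -11.5)

(7, -11.5)


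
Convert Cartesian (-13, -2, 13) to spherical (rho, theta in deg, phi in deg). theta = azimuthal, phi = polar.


rho = sqrt((-13)^2 + (-2)^2 + 13^2) = 18.4932
theta = atan2(-2, -13) = 188.7462 deg
phi = acos(13/18.4932) = 45.3351 deg

rho = 18.4932, theta = 188.7462 deg, phi = 45.3351 deg


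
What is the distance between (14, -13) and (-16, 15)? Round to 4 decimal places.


d = sqrt((-16-14)^2 + (15--13)^2) = 41.0366

41.0366


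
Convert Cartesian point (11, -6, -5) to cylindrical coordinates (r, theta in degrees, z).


r = sqrt(11^2 + (-6)^2) = 12.53
theta = atan2(-6, 11) = 331.3895 deg
z = -5

r = 12.53, theta = 331.3895 deg, z = -5


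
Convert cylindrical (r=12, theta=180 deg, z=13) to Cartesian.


x = 12 * cos(180) = -12
y = 12 * sin(180) = 0
z = 13

(-12, 0, 13)


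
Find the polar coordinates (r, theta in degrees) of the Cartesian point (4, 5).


r = sqrt(4^2 + 5^2) = 6.4031
theta = atan2(5, 4) = 51.3402 degrees

r = 6.4031, theta = 51.3402 degrees


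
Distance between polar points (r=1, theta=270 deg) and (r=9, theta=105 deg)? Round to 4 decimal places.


d = sqrt(r1^2 + r2^2 - 2*r1*r2*cos(t2-t1))
d = sqrt(1^2 + 9^2 - 2*1*9*cos(105-270)) = 9.9693

9.9693


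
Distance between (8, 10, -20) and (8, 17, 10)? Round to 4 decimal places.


d = sqrt((8-8)^2 + (17-10)^2 + (10--20)^2) = 30.8058

30.8058


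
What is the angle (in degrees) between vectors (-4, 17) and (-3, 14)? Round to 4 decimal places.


dot = -4*-3 + 17*14 = 250
|u| = 17.4642, |v| = 14.3178
cos(angle) = 0.9998
angle = 1.1458 degrees

1.1458 degrees


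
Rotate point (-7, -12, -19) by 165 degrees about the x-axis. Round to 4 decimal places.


x' = -7
y' = -12*cos(165) - -19*sin(165) = 16.5087
z' = -12*sin(165) + -19*cos(165) = 15.2468

(-7, 16.5087, 15.2468)


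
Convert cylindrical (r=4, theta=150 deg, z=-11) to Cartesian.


x = 4 * cos(150) = -3.4641
y = 4 * sin(150) = 2
z = -11

(-3.4641, 2, -11)


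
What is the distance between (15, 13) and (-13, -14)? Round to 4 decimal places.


d = sqrt((-13-15)^2 + (-14-13)^2) = 38.8973

38.8973


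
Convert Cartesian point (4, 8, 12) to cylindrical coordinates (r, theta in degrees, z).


r = sqrt(4^2 + 8^2) = 8.9443
theta = atan2(8, 4) = 63.4349 deg
z = 12

r = 8.9443, theta = 63.4349 deg, z = 12


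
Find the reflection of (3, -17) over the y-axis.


Reflection across y-axis: (x, y) -> (-x, y)
(3, -17) -> (-3, -17)

(-3, -17)


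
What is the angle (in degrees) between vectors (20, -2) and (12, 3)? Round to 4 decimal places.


dot = 20*12 + -2*3 = 234
|u| = 20.0998, |v| = 12.3693
cos(angle) = 0.9412
angle = 19.7468 degrees

19.7468 degrees


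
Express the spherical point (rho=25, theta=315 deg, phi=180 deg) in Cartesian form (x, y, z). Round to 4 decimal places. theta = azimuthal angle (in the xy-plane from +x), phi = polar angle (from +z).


x = 25 * sin(180) * cos(315) = 0
y = 25 * sin(180) * sin(315) = 0
z = 25 * cos(180) = -25

(0, 0, -25)


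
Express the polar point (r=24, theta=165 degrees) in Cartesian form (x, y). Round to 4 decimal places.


x = 24 * cos(165) = -23.1822
y = 24 * sin(165) = 6.2117

(-23.1822, 6.2117)


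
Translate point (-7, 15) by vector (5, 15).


Translation: (x+dx, y+dy) = (-7+5, 15+15) = (-2, 30)

(-2, 30)


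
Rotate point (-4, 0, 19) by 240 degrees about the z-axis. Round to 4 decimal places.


x' = -4*cos(240) - 0*sin(240) = 2
y' = -4*sin(240) + 0*cos(240) = 3.4641
z' = 19

(2, 3.4641, 19)


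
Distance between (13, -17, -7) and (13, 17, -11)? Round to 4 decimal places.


d = sqrt((13-13)^2 + (17--17)^2 + (-11--7)^2) = 34.2345

34.2345


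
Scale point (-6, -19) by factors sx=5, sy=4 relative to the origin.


Scaling: (x*sx, y*sy) = (-6*5, -19*4) = (-30, -76)

(-30, -76)


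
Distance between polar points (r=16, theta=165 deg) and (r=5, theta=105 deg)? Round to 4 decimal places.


d = sqrt(r1^2 + r2^2 - 2*r1*r2*cos(t2-t1))
d = sqrt(16^2 + 5^2 - 2*16*5*cos(105-165)) = 14.1774

14.1774


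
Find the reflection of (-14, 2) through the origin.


Reflection through origin: (x, y) -> (-x, -y)
(-14, 2) -> (14, -2)

(14, -2)


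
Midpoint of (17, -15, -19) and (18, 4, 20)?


Midpoint = ((17+18)/2, (-15+4)/2, (-19+20)/2) = (17.5, -5.5, 0.5)

(17.5, -5.5, 0.5)


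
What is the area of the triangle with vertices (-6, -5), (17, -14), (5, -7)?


Area = |x1(y2-y3) + x2(y3-y1) + x3(y1-y2)| / 2
= |-6*(-14--7) + 17*(-7--5) + 5*(-5--14)| / 2
= 26.5

26.5


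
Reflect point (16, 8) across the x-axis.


Reflection across x-axis: (x, y) -> (x, -y)
(16, 8) -> (16, -8)

(16, -8)


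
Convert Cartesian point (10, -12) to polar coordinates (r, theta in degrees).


r = sqrt(10^2 + (-12)^2) = 15.6205
theta = atan2(-12, 10) = 309.8056 degrees

r = 15.6205, theta = 309.8056 degrees


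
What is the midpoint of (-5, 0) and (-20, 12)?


Midpoint = ((-5+-20)/2, (0+12)/2) = (-12.5, 6)

(-12.5, 6)


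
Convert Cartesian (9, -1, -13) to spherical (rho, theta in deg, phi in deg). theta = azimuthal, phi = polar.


rho = sqrt(9^2 + (-1)^2 + (-13)^2) = 15.843
theta = atan2(-1, 9) = 353.6598 deg
phi = acos(-13/15.843) = 145.1402 deg

rho = 15.843, theta = 353.6598 deg, phi = 145.1402 deg


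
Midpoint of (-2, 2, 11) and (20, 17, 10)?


Midpoint = ((-2+20)/2, (2+17)/2, (11+10)/2) = (9, 9.5, 10.5)

(9, 9.5, 10.5)


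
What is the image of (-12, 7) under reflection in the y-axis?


Reflection across y-axis: (x, y) -> (-x, y)
(-12, 7) -> (12, 7)

(12, 7)


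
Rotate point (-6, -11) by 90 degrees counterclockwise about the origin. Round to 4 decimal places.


x' = -6*cos(90) - -11*sin(90) = 11
y' = -6*sin(90) + -11*cos(90) = -6

(11, -6)


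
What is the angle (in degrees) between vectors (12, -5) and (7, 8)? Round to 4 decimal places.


dot = 12*7 + -5*8 = 44
|u| = 13, |v| = 10.6301
cos(angle) = 0.3184
angle = 71.4339 degrees

71.4339 degrees


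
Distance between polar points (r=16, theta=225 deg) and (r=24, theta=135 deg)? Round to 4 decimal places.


d = sqrt(r1^2 + r2^2 - 2*r1*r2*cos(t2-t1))
d = sqrt(16^2 + 24^2 - 2*16*24*cos(135-225)) = 28.8444

28.8444


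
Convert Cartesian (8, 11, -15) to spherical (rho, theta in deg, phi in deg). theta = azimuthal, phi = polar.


rho = sqrt(8^2 + 11^2 + (-15)^2) = 20.2485
theta = atan2(11, 8) = 53.9726 deg
phi = acos(-15/20.2485) = 137.7994 deg

rho = 20.2485, theta = 53.9726 deg, phi = 137.7994 deg


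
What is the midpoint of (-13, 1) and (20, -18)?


Midpoint = ((-13+20)/2, (1+-18)/2) = (3.5, -8.5)

(3.5, -8.5)


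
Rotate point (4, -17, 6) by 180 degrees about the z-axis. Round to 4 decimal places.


x' = 4*cos(180) - -17*sin(180) = -4
y' = 4*sin(180) + -17*cos(180) = 17
z' = 6

(-4, 17, 6)


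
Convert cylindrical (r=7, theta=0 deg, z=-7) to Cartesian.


x = 7 * cos(0) = 7
y = 7 * sin(0) = 0
z = -7

(7, 0, -7)


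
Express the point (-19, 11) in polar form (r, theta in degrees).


r = sqrt((-19)^2 + 11^2) = 21.9545
theta = atan2(11, -19) = 149.9314 degrees

r = 21.9545, theta = 149.9314 degrees


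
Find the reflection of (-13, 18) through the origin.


Reflection through origin: (x, y) -> (-x, -y)
(-13, 18) -> (13, -18)

(13, -18)


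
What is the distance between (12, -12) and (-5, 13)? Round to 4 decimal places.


d = sqrt((-5-12)^2 + (13--12)^2) = 30.2324

30.2324


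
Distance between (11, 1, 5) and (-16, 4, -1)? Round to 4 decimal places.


d = sqrt((-16-11)^2 + (4-1)^2 + (-1-5)^2) = 27.8209

27.8209


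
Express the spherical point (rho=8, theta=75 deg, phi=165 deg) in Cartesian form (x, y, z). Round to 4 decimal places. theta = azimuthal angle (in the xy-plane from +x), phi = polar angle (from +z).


x = 8 * sin(165) * cos(75) = 0.5359
y = 8 * sin(165) * sin(75) = 2
z = 8 * cos(165) = -7.7274

(0.5359, 2, -7.7274)


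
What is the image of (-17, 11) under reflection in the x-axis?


Reflection across x-axis: (x, y) -> (x, -y)
(-17, 11) -> (-17, -11)

(-17, -11)


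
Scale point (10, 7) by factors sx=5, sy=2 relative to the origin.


Scaling: (x*sx, y*sy) = (10*5, 7*2) = (50, 14)

(50, 14)


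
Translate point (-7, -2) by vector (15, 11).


Translation: (x+dx, y+dy) = (-7+15, -2+11) = (8, 9)

(8, 9)


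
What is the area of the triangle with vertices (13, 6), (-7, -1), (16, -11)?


Area = |x1(y2-y3) + x2(y3-y1) + x3(y1-y2)| / 2
= |13*(-1--11) + -7*(-11-6) + 16*(6--1)| / 2
= 180.5

180.5


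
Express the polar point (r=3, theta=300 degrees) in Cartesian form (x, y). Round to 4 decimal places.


x = 3 * cos(300) = 1.5
y = 3 * sin(300) = -2.5981

(1.5, -2.5981)


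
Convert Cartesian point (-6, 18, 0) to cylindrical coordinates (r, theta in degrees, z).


r = sqrt((-6)^2 + 18^2) = 18.9737
theta = atan2(18, -6) = 108.4349 deg
z = 0

r = 18.9737, theta = 108.4349 deg, z = 0


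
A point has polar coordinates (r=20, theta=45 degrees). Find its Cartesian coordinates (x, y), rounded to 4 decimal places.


x = 20 * cos(45) = 14.1421
y = 20 * sin(45) = 14.1421

(14.1421, 14.1421)


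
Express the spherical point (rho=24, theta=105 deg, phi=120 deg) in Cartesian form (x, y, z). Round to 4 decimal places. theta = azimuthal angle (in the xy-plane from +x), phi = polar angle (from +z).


x = 24 * sin(120) * cos(105) = -5.3795
y = 24 * sin(120) * sin(105) = 20.0764
z = 24 * cos(120) = -12

(-5.3795, 20.0764, -12)


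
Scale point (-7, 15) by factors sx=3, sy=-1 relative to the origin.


Scaling: (x*sx, y*sy) = (-7*3, 15*-1) = (-21, -15)

(-21, -15)


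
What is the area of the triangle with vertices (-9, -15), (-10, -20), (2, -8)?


Area = |x1(y2-y3) + x2(y3-y1) + x3(y1-y2)| / 2
= |-9*(-20--8) + -10*(-8--15) + 2*(-15--20)| / 2
= 24

24


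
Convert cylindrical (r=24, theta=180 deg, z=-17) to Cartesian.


x = 24 * cos(180) = -24
y = 24 * sin(180) = 0
z = -17

(-24, 0, -17)


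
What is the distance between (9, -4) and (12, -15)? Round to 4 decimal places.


d = sqrt((12-9)^2 + (-15--4)^2) = 11.4018

11.4018


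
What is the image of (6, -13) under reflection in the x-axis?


Reflection across x-axis: (x, y) -> (x, -y)
(6, -13) -> (6, 13)

(6, 13)


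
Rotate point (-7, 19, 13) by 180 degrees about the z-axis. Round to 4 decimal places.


x' = -7*cos(180) - 19*sin(180) = 7
y' = -7*sin(180) + 19*cos(180) = -19
z' = 13

(7, -19, 13)


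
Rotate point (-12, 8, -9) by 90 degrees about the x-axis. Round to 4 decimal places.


x' = -12
y' = 8*cos(90) - -9*sin(90) = 9
z' = 8*sin(90) + -9*cos(90) = 8

(-12, 9, 8)


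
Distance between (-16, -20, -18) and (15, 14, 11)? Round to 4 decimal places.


d = sqrt((15--16)^2 + (14--20)^2 + (11--18)^2) = 54.3875

54.3875


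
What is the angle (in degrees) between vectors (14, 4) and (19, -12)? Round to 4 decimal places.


dot = 14*19 + 4*-12 = 218
|u| = 14.5602, |v| = 22.4722
cos(angle) = 0.6663
angle = 48.221 degrees

48.221 degrees


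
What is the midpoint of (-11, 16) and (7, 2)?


Midpoint = ((-11+7)/2, (16+2)/2) = (-2, 9)

(-2, 9)


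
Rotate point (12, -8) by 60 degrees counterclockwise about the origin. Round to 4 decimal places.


x' = 12*cos(60) - -8*sin(60) = 12.9282
y' = 12*sin(60) + -8*cos(60) = 6.3923

(12.9282, 6.3923)


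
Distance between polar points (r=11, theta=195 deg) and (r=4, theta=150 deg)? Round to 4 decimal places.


d = sqrt(r1^2 + r2^2 - 2*r1*r2*cos(t2-t1))
d = sqrt(11^2 + 4^2 - 2*11*4*cos(150-195)) = 8.6472

8.6472


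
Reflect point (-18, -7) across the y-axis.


Reflection across y-axis: (x, y) -> (-x, y)
(-18, -7) -> (18, -7)

(18, -7)


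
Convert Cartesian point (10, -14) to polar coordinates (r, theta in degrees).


r = sqrt(10^2 + (-14)^2) = 17.2047
theta = atan2(-14, 10) = 305.5377 degrees

r = 17.2047, theta = 305.5377 degrees


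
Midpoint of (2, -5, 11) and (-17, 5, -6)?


Midpoint = ((2+-17)/2, (-5+5)/2, (11+-6)/2) = (-7.5, 0, 2.5)

(-7.5, 0, 2.5)


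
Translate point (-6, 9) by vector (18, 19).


Translation: (x+dx, y+dy) = (-6+18, 9+19) = (12, 28)

(12, 28)


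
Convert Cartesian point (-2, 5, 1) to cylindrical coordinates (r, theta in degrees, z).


r = sqrt((-2)^2 + 5^2) = 5.3852
theta = atan2(5, -2) = 111.8014 deg
z = 1

r = 5.3852, theta = 111.8014 deg, z = 1


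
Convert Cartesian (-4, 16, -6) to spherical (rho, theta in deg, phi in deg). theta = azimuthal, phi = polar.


rho = sqrt((-4)^2 + 16^2 + (-6)^2) = 17.5499
theta = atan2(16, -4) = 104.0362 deg
phi = acos(-6/17.5499) = 109.9916 deg

rho = 17.5499, theta = 104.0362 deg, phi = 109.9916 deg


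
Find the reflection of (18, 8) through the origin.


Reflection through origin: (x, y) -> (-x, -y)
(18, 8) -> (-18, -8)

(-18, -8)


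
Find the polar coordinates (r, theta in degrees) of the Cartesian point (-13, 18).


r = sqrt((-13)^2 + 18^2) = 22.2036
theta = atan2(18, -13) = 125.8377 degrees

r = 22.2036, theta = 125.8377 degrees


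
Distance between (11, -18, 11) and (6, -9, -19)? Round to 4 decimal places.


d = sqrt((6-11)^2 + (-9--18)^2 + (-19-11)^2) = 31.7175

31.7175


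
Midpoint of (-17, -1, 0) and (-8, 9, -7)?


Midpoint = ((-17+-8)/2, (-1+9)/2, (0+-7)/2) = (-12.5, 4, -3.5)

(-12.5, 4, -3.5)


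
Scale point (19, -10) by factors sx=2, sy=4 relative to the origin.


Scaling: (x*sx, y*sy) = (19*2, -10*4) = (38, -40)

(38, -40)


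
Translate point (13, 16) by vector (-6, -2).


Translation: (x+dx, y+dy) = (13+-6, 16+-2) = (7, 14)

(7, 14)


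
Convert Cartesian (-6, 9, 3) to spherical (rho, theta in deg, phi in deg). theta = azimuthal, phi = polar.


rho = sqrt((-6)^2 + 9^2 + 3^2) = 11.225
theta = atan2(9, -6) = 123.6901 deg
phi = acos(3/11.225) = 74.4986 deg

rho = 11.225, theta = 123.6901 deg, phi = 74.4986 deg


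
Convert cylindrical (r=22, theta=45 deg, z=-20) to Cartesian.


x = 22 * cos(45) = 15.5563
y = 22 * sin(45) = 15.5563
z = -20

(15.5563, 15.5563, -20)


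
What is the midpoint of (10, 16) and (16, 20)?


Midpoint = ((10+16)/2, (16+20)/2) = (13, 18)

(13, 18)


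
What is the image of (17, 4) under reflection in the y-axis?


Reflection across y-axis: (x, y) -> (-x, y)
(17, 4) -> (-17, 4)

(-17, 4)


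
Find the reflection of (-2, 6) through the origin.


Reflection through origin: (x, y) -> (-x, -y)
(-2, 6) -> (2, -6)

(2, -6)


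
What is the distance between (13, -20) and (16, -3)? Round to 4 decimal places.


d = sqrt((16-13)^2 + (-3--20)^2) = 17.2627

17.2627


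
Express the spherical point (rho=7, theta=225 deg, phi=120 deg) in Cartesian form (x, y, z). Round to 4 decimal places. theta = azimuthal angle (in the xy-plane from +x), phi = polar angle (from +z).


x = 7 * sin(120) * cos(225) = -4.2866
y = 7 * sin(120) * sin(225) = -4.2866
z = 7 * cos(120) = -3.5

(-4.2866, -4.2866, -3.5)


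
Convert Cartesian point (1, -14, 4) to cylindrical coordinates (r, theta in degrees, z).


r = sqrt(1^2 + (-14)^2) = 14.0357
theta = atan2(-14, 1) = 274.0856 deg
z = 4

r = 14.0357, theta = 274.0856 deg, z = 4


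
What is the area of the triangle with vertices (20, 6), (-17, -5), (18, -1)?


Area = |x1(y2-y3) + x2(y3-y1) + x3(y1-y2)| / 2
= |20*(-5--1) + -17*(-1-6) + 18*(6--5)| / 2
= 118.5

118.5


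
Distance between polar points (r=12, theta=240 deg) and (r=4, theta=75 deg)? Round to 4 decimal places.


d = sqrt(r1^2 + r2^2 - 2*r1*r2*cos(t2-t1))
d = sqrt(12^2 + 4^2 - 2*12*4*cos(75-240)) = 15.8974

15.8974


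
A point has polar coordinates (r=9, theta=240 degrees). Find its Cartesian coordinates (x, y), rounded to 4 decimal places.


x = 9 * cos(240) = -4.5
y = 9 * sin(240) = -7.7942

(-4.5, -7.7942)


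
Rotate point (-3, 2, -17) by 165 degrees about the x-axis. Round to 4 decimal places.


x' = -3
y' = 2*cos(165) - -17*sin(165) = 2.4681
z' = 2*sin(165) + -17*cos(165) = 16.9384

(-3, 2.4681, 16.9384)


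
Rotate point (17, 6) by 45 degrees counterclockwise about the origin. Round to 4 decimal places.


x' = 17*cos(45) - 6*sin(45) = 7.7782
y' = 17*sin(45) + 6*cos(45) = 16.2635

(7.7782, 16.2635)


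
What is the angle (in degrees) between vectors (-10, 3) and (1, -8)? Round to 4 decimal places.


dot = -10*1 + 3*-8 = -34
|u| = 10.4403, |v| = 8.0623
cos(angle) = -0.4039
angle = 113.8243 degrees

113.8243 degrees


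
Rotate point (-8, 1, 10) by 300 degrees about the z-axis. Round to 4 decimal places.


x' = -8*cos(300) - 1*sin(300) = -3.134
y' = -8*sin(300) + 1*cos(300) = 7.4282
z' = 10

(-3.134, 7.4282, 10)


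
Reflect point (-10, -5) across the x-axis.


Reflection across x-axis: (x, y) -> (x, -y)
(-10, -5) -> (-10, 5)

(-10, 5)


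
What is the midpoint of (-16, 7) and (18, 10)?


Midpoint = ((-16+18)/2, (7+10)/2) = (1, 8.5)

(1, 8.5)


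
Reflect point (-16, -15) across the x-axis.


Reflection across x-axis: (x, y) -> (x, -y)
(-16, -15) -> (-16, 15)

(-16, 15)


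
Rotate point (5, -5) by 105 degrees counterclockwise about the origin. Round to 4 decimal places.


x' = 5*cos(105) - -5*sin(105) = 3.5355
y' = 5*sin(105) + -5*cos(105) = 6.1237

(3.5355, 6.1237)


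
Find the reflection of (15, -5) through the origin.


Reflection through origin: (x, y) -> (-x, -y)
(15, -5) -> (-15, 5)

(-15, 5)


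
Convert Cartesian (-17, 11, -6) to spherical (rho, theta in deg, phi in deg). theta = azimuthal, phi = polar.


rho = sqrt((-17)^2 + 11^2 + (-6)^2) = 21.1187
theta = atan2(11, -17) = 147.0948 deg
phi = acos(-6/21.1187) = 106.5056 deg

rho = 21.1187, theta = 147.0948 deg, phi = 106.5056 deg


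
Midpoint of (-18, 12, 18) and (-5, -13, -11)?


Midpoint = ((-18+-5)/2, (12+-13)/2, (18+-11)/2) = (-11.5, -0.5, 3.5)

(-11.5, -0.5, 3.5)


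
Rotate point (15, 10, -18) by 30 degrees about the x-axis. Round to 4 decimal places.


x' = 15
y' = 10*cos(30) - -18*sin(30) = 17.6603
z' = 10*sin(30) + -18*cos(30) = -10.5885

(15, 17.6603, -10.5885)


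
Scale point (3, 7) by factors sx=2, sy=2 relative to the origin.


Scaling: (x*sx, y*sy) = (3*2, 7*2) = (6, 14)

(6, 14)


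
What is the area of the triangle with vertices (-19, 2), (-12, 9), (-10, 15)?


Area = |x1(y2-y3) + x2(y3-y1) + x3(y1-y2)| / 2
= |-19*(9-15) + -12*(15-2) + -10*(2-9)| / 2
= 14

14


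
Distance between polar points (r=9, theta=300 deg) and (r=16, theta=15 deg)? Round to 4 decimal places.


d = sqrt(r1^2 + r2^2 - 2*r1*r2*cos(t2-t1))
d = sqrt(9^2 + 16^2 - 2*9*16*cos(15-300)) = 16.2006

16.2006


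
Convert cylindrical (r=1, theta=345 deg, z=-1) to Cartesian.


x = 1 * cos(345) = 0.9659
y = 1 * sin(345) = -0.2588
z = -1

(0.9659, -0.2588, -1)


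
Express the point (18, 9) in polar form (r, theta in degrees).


r = sqrt(18^2 + 9^2) = 20.1246
theta = atan2(9, 18) = 26.5651 degrees

r = 20.1246, theta = 26.5651 degrees


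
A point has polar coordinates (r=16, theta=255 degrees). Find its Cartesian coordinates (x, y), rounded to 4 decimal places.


x = 16 * cos(255) = -4.1411
y = 16 * sin(255) = -15.4548

(-4.1411, -15.4548)


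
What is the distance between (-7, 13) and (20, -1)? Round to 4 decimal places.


d = sqrt((20--7)^2 + (-1-13)^2) = 30.4138

30.4138


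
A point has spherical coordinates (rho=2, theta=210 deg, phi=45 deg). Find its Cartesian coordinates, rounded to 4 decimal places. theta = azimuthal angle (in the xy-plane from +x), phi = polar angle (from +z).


x = 2 * sin(45) * cos(210) = -1.2247
y = 2 * sin(45) * sin(210) = -0.7071
z = 2 * cos(45) = 1.4142

(-1.2247, -0.7071, 1.4142)


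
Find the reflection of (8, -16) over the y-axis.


Reflection across y-axis: (x, y) -> (-x, y)
(8, -16) -> (-8, -16)

(-8, -16)


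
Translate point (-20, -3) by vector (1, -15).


Translation: (x+dx, y+dy) = (-20+1, -3+-15) = (-19, -18)

(-19, -18)


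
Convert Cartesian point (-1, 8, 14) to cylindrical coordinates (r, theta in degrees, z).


r = sqrt((-1)^2 + 8^2) = 8.0623
theta = atan2(8, -1) = 97.125 deg
z = 14

r = 8.0623, theta = 97.125 deg, z = 14


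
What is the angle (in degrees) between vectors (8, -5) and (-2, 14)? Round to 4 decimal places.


dot = 8*-2 + -5*14 = -86
|u| = 9.434, |v| = 14.1421
cos(angle) = -0.6446
angle = 130.1355 degrees

130.1355 degrees


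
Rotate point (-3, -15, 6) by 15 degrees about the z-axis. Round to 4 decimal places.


x' = -3*cos(15) - -15*sin(15) = 0.9845
y' = -3*sin(15) + -15*cos(15) = -15.2653
z' = 6

(0.9845, -15.2653, 6)


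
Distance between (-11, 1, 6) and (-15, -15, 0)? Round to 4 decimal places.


d = sqrt((-15--11)^2 + (-15-1)^2 + (0-6)^2) = 17.5499

17.5499


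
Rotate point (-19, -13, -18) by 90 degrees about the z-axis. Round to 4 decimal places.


x' = -19*cos(90) - -13*sin(90) = 13
y' = -19*sin(90) + -13*cos(90) = -19
z' = -18

(13, -19, -18)


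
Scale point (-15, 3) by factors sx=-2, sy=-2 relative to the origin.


Scaling: (x*sx, y*sy) = (-15*-2, 3*-2) = (30, -6)

(30, -6)


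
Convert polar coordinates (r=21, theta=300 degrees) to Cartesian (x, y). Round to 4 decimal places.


x = 21 * cos(300) = 10.5
y = 21 * sin(300) = -18.1865

(10.5, -18.1865)


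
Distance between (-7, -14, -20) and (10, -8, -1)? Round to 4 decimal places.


d = sqrt((10--7)^2 + (-8--14)^2 + (-1--20)^2) = 26.1916

26.1916


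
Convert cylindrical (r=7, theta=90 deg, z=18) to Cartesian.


x = 7 * cos(90) = 0
y = 7 * sin(90) = 7
z = 18

(0, 7, 18)


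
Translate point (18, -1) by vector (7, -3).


Translation: (x+dx, y+dy) = (18+7, -1+-3) = (25, -4)

(25, -4)


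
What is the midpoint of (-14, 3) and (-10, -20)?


Midpoint = ((-14+-10)/2, (3+-20)/2) = (-12, -8.5)

(-12, -8.5)


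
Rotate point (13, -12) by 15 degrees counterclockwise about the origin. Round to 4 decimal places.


x' = 13*cos(15) - -12*sin(15) = 15.6629
y' = 13*sin(15) + -12*cos(15) = -8.2265

(15.6629, -8.2265)


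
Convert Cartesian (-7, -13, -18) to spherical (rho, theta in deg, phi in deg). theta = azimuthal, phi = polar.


rho = sqrt((-7)^2 + (-13)^2 + (-18)^2) = 23.2809
theta = atan2(-13, -7) = 241.6992 deg
phi = acos(-18/23.2809) = 140.6391 deg

rho = 23.2809, theta = 241.6992 deg, phi = 140.6391 deg


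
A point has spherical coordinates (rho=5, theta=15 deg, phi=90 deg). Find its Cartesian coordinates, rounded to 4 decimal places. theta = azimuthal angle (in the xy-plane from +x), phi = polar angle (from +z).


x = 5 * sin(90) * cos(15) = 4.8296
y = 5 * sin(90) * sin(15) = 1.2941
z = 5 * cos(90) = 0

(4.8296, 1.2941, 0)


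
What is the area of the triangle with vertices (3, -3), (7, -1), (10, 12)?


Area = |x1(y2-y3) + x2(y3-y1) + x3(y1-y2)| / 2
= |3*(-1-12) + 7*(12--3) + 10*(-3--1)| / 2
= 23

23


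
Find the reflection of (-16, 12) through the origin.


Reflection through origin: (x, y) -> (-x, -y)
(-16, 12) -> (16, -12)

(16, -12)


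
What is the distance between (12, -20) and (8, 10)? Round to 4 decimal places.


d = sqrt((8-12)^2 + (10--20)^2) = 30.2655

30.2655


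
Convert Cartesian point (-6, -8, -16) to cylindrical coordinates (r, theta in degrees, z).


r = sqrt((-6)^2 + (-8)^2) = 10
theta = atan2(-8, -6) = 233.1301 deg
z = -16

r = 10, theta = 233.1301 deg, z = -16


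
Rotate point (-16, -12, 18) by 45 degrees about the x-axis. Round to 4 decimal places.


x' = -16
y' = -12*cos(45) - 18*sin(45) = -21.2132
z' = -12*sin(45) + 18*cos(45) = 4.2426

(-16, -21.2132, 4.2426)


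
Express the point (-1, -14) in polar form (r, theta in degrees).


r = sqrt((-1)^2 + (-14)^2) = 14.0357
theta = atan2(-14, -1) = 265.9144 degrees

r = 14.0357, theta = 265.9144 degrees


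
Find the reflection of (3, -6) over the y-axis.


Reflection across y-axis: (x, y) -> (-x, y)
(3, -6) -> (-3, -6)

(-3, -6)


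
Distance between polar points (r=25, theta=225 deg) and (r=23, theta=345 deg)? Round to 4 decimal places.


d = sqrt(r1^2 + r2^2 - 2*r1*r2*cos(t2-t1))
d = sqrt(25^2 + 23^2 - 2*25*23*cos(345-225)) = 41.5812

41.5812


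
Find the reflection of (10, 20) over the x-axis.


Reflection across x-axis: (x, y) -> (x, -y)
(10, 20) -> (10, -20)

(10, -20)


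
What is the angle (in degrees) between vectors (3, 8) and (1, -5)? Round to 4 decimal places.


dot = 3*1 + 8*-5 = -37
|u| = 8.544, |v| = 5.099
cos(angle) = -0.8493
angle = 148.134 degrees

148.134 degrees


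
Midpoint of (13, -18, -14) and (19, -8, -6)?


Midpoint = ((13+19)/2, (-18+-8)/2, (-14+-6)/2) = (16, -13, -10)

(16, -13, -10)


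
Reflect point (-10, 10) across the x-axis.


Reflection across x-axis: (x, y) -> (x, -y)
(-10, 10) -> (-10, -10)

(-10, -10)


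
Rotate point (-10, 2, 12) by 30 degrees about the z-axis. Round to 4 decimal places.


x' = -10*cos(30) - 2*sin(30) = -9.6603
y' = -10*sin(30) + 2*cos(30) = -3.2679
z' = 12

(-9.6603, -3.2679, 12)


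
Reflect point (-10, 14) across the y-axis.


Reflection across y-axis: (x, y) -> (-x, y)
(-10, 14) -> (10, 14)

(10, 14)


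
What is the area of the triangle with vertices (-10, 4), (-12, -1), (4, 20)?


Area = |x1(y2-y3) + x2(y3-y1) + x3(y1-y2)| / 2
= |-10*(-1-20) + -12*(20-4) + 4*(4--1)| / 2
= 19

19


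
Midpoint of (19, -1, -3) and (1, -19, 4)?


Midpoint = ((19+1)/2, (-1+-19)/2, (-3+4)/2) = (10, -10, 0.5)

(10, -10, 0.5)


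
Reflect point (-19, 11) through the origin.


Reflection through origin: (x, y) -> (-x, -y)
(-19, 11) -> (19, -11)

(19, -11)


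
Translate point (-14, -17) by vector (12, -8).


Translation: (x+dx, y+dy) = (-14+12, -17+-8) = (-2, -25)

(-2, -25)


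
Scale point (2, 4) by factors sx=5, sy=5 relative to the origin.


Scaling: (x*sx, y*sy) = (2*5, 4*5) = (10, 20)

(10, 20)


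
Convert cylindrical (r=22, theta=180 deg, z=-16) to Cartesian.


x = 22 * cos(180) = -22
y = 22 * sin(180) = 0
z = -16

(-22, 0, -16)


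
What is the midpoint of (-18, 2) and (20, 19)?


Midpoint = ((-18+20)/2, (2+19)/2) = (1, 10.5)

(1, 10.5)


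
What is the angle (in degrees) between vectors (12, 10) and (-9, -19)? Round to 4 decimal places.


dot = 12*-9 + 10*-19 = -298
|u| = 15.6205, |v| = 21.0238
cos(angle) = -0.9074
angle = 155.1517 degrees

155.1517 degrees


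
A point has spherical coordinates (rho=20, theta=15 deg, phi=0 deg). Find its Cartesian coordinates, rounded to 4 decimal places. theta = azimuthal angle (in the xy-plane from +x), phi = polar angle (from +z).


x = 20 * sin(0) * cos(15) = 0
y = 20 * sin(0) * sin(15) = 0
z = 20 * cos(0) = 20

(0, 0, 20)


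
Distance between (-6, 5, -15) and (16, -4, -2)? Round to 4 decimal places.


d = sqrt((16--6)^2 + (-4-5)^2 + (-2--15)^2) = 27.0924

27.0924


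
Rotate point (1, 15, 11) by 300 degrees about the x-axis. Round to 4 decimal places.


x' = 1
y' = 15*cos(300) - 11*sin(300) = 17.0263
z' = 15*sin(300) + 11*cos(300) = -7.4904

(1, 17.0263, -7.4904)


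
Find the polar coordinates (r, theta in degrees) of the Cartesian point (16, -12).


r = sqrt(16^2 + (-12)^2) = 20
theta = atan2(-12, 16) = 323.1301 degrees

r = 20, theta = 323.1301 degrees


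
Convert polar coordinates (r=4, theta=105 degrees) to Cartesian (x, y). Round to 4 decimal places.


x = 4 * cos(105) = -1.0353
y = 4 * sin(105) = 3.8637

(-1.0353, 3.8637)


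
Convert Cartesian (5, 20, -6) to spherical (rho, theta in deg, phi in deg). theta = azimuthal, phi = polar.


rho = sqrt(5^2 + 20^2 + (-6)^2) = 21.4709
theta = atan2(20, 5) = 75.9638 deg
phi = acos(-6/21.4709) = 106.2273 deg

rho = 21.4709, theta = 75.9638 deg, phi = 106.2273 deg


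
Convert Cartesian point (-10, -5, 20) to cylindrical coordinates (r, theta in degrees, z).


r = sqrt((-10)^2 + (-5)^2) = 11.1803
theta = atan2(-5, -10) = 206.5651 deg
z = 20

r = 11.1803, theta = 206.5651 deg, z = 20


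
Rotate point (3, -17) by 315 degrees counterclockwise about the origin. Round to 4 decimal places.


x' = 3*cos(315) - -17*sin(315) = -9.8995
y' = 3*sin(315) + -17*cos(315) = -14.1421

(-9.8995, -14.1421)


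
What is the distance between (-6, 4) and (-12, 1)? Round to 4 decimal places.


d = sqrt((-12--6)^2 + (1-4)^2) = 6.7082

6.7082


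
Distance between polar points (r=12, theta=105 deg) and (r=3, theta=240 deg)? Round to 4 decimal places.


d = sqrt(r1^2 + r2^2 - 2*r1*r2*cos(t2-t1))
d = sqrt(12^2 + 3^2 - 2*12*3*cos(240-105)) = 14.2798

14.2798


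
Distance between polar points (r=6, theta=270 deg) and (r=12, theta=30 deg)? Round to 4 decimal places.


d = sqrt(r1^2 + r2^2 - 2*r1*r2*cos(t2-t1))
d = sqrt(6^2 + 12^2 - 2*6*12*cos(30-270)) = 15.8745

15.8745


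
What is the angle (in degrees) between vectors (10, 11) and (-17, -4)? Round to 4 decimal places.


dot = 10*-17 + 11*-4 = -214
|u| = 14.8661, |v| = 17.4642
cos(angle) = -0.8243
angle = 145.5142 degrees

145.5142 degrees


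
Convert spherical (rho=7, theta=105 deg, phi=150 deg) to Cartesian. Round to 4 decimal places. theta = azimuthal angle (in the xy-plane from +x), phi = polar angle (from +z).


x = 7 * sin(150) * cos(105) = -0.9059
y = 7 * sin(150) * sin(105) = 3.3807
z = 7 * cos(150) = -6.0622

(-0.9059, 3.3807, -6.0622)


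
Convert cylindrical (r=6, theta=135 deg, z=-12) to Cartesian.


x = 6 * cos(135) = -4.2426
y = 6 * sin(135) = 4.2426
z = -12

(-4.2426, 4.2426, -12)


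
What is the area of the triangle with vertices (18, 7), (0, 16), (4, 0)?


Area = |x1(y2-y3) + x2(y3-y1) + x3(y1-y2)| / 2
= |18*(16-0) + 0*(0-7) + 4*(7-16)| / 2
= 126

126


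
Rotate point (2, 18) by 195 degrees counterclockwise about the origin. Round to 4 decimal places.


x' = 2*cos(195) - 18*sin(195) = 2.7269
y' = 2*sin(195) + 18*cos(195) = -17.9043

(2.7269, -17.9043)


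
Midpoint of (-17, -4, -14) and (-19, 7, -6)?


Midpoint = ((-17+-19)/2, (-4+7)/2, (-14+-6)/2) = (-18, 1.5, -10)

(-18, 1.5, -10)


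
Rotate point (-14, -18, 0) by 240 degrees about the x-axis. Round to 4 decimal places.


x' = -14
y' = -18*cos(240) - 0*sin(240) = 9
z' = -18*sin(240) + 0*cos(240) = 15.5885

(-14, 9, 15.5885)


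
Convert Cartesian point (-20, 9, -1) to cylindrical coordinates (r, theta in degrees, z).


r = sqrt((-20)^2 + 9^2) = 21.9317
theta = atan2(9, -20) = 155.7723 deg
z = -1

r = 21.9317, theta = 155.7723 deg, z = -1
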